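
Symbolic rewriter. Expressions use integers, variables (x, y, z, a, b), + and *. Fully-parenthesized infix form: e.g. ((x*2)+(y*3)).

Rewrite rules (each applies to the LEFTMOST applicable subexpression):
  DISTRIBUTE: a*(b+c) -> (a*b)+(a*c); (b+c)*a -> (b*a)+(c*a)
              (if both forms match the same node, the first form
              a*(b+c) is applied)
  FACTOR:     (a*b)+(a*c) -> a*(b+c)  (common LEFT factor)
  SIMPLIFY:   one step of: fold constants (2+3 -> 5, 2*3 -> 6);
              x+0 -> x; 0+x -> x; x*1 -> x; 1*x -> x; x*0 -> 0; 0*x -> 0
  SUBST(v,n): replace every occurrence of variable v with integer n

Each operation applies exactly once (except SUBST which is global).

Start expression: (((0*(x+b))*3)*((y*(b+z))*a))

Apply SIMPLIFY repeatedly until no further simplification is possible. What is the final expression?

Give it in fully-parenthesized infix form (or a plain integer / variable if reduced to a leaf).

Answer: 0

Derivation:
Start: (((0*(x+b))*3)*((y*(b+z))*a))
Step 1: at LL: (0*(x+b)) -> 0; overall: (((0*(x+b))*3)*((y*(b+z))*a)) -> ((0*3)*((y*(b+z))*a))
Step 2: at L: (0*3) -> 0; overall: ((0*3)*((y*(b+z))*a)) -> (0*((y*(b+z))*a))
Step 3: at root: (0*((y*(b+z))*a)) -> 0; overall: (0*((y*(b+z))*a)) -> 0
Fixed point: 0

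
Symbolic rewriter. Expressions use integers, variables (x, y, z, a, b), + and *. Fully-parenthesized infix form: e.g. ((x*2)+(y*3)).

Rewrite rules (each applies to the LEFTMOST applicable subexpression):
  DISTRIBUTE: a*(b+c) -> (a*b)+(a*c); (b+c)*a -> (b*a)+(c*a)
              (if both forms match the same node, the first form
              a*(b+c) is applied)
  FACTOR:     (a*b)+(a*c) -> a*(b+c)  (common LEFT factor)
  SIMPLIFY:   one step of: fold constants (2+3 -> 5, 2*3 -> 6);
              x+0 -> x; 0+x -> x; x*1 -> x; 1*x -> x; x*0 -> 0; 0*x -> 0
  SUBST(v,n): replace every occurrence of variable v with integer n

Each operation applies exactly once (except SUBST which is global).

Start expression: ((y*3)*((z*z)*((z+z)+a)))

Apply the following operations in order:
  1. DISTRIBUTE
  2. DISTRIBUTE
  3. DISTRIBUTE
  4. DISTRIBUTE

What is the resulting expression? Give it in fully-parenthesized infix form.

Answer: ((((y*3)*((z*z)*z))+((y*3)*((z*z)*z)))+((y*3)*((z*z)*a)))

Derivation:
Start: ((y*3)*((z*z)*((z+z)+a)))
Apply DISTRIBUTE at R (target: ((z*z)*((z+z)+a))): ((y*3)*((z*z)*((z+z)+a))) -> ((y*3)*(((z*z)*(z+z))+((z*z)*a)))
Apply DISTRIBUTE at root (target: ((y*3)*(((z*z)*(z+z))+((z*z)*a)))): ((y*3)*(((z*z)*(z+z))+((z*z)*a))) -> (((y*3)*((z*z)*(z+z)))+((y*3)*((z*z)*a)))
Apply DISTRIBUTE at LR (target: ((z*z)*(z+z))): (((y*3)*((z*z)*(z+z)))+((y*3)*((z*z)*a))) -> (((y*3)*(((z*z)*z)+((z*z)*z)))+((y*3)*((z*z)*a)))
Apply DISTRIBUTE at L (target: ((y*3)*(((z*z)*z)+((z*z)*z)))): (((y*3)*(((z*z)*z)+((z*z)*z)))+((y*3)*((z*z)*a))) -> ((((y*3)*((z*z)*z))+((y*3)*((z*z)*z)))+((y*3)*((z*z)*a)))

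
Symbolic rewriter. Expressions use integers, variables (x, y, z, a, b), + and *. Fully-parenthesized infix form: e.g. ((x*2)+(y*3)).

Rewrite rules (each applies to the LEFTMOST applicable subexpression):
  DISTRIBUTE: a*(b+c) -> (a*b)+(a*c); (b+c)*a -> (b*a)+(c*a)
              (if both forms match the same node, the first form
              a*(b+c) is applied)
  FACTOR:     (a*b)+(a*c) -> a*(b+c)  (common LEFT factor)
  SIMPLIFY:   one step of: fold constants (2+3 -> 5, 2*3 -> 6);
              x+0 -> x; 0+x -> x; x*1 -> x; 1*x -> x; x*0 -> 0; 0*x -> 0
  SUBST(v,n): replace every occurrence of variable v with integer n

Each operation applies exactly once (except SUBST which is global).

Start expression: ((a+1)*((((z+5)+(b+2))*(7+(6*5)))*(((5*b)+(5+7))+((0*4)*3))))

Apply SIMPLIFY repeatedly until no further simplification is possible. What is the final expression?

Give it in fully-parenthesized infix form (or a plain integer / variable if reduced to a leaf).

Start: ((a+1)*((((z+5)+(b+2))*(7+(6*5)))*(((5*b)+(5+7))+((0*4)*3))))
Step 1: at RLRR: (6*5) -> 30; overall: ((a+1)*((((z+5)+(b+2))*(7+(6*5)))*(((5*b)+(5+7))+((0*4)*3)))) -> ((a+1)*((((z+5)+(b+2))*(7+30))*(((5*b)+(5+7))+((0*4)*3))))
Step 2: at RLR: (7+30) -> 37; overall: ((a+1)*((((z+5)+(b+2))*(7+30))*(((5*b)+(5+7))+((0*4)*3)))) -> ((a+1)*((((z+5)+(b+2))*37)*(((5*b)+(5+7))+((0*4)*3))))
Step 3: at RRLR: (5+7) -> 12; overall: ((a+1)*((((z+5)+(b+2))*37)*(((5*b)+(5+7))+((0*4)*3)))) -> ((a+1)*((((z+5)+(b+2))*37)*(((5*b)+12)+((0*4)*3))))
Step 4: at RRRL: (0*4) -> 0; overall: ((a+1)*((((z+5)+(b+2))*37)*(((5*b)+12)+((0*4)*3)))) -> ((a+1)*((((z+5)+(b+2))*37)*(((5*b)+12)+(0*3))))
Step 5: at RRR: (0*3) -> 0; overall: ((a+1)*((((z+5)+(b+2))*37)*(((5*b)+12)+(0*3)))) -> ((a+1)*((((z+5)+(b+2))*37)*(((5*b)+12)+0)))
Step 6: at RR: (((5*b)+12)+0) -> ((5*b)+12); overall: ((a+1)*((((z+5)+(b+2))*37)*(((5*b)+12)+0))) -> ((a+1)*((((z+5)+(b+2))*37)*((5*b)+12)))
Fixed point: ((a+1)*((((z+5)+(b+2))*37)*((5*b)+12)))

Answer: ((a+1)*((((z+5)+(b+2))*37)*((5*b)+12)))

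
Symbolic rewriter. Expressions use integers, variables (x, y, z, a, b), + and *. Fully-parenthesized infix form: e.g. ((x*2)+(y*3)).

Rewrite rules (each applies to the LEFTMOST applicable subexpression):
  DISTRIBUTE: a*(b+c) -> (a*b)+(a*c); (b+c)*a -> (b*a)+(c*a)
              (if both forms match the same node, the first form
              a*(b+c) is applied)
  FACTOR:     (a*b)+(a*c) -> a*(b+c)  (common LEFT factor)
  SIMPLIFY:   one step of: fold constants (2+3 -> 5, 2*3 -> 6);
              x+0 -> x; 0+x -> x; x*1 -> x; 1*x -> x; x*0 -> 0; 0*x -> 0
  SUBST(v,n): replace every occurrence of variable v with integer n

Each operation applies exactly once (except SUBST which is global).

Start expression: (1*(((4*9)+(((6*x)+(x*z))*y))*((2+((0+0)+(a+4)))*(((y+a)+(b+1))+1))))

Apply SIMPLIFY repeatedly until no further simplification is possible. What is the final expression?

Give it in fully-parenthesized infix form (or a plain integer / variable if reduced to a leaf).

Start: (1*(((4*9)+(((6*x)+(x*z))*y))*((2+((0+0)+(a+4)))*(((y+a)+(b+1))+1))))
Step 1: at root: (1*(((4*9)+(((6*x)+(x*z))*y))*((2+((0+0)+(a+4)))*(((y+a)+(b+1))+1)))) -> (((4*9)+(((6*x)+(x*z))*y))*((2+((0+0)+(a+4)))*(((y+a)+(b+1))+1))); overall: (1*(((4*9)+(((6*x)+(x*z))*y))*((2+((0+0)+(a+4)))*(((y+a)+(b+1))+1)))) -> (((4*9)+(((6*x)+(x*z))*y))*((2+((0+0)+(a+4)))*(((y+a)+(b+1))+1)))
Step 2: at LL: (4*9) -> 36; overall: (((4*9)+(((6*x)+(x*z))*y))*((2+((0+0)+(a+4)))*(((y+a)+(b+1))+1))) -> ((36+(((6*x)+(x*z))*y))*((2+((0+0)+(a+4)))*(((y+a)+(b+1))+1)))
Step 3: at RLRL: (0+0) -> 0; overall: ((36+(((6*x)+(x*z))*y))*((2+((0+0)+(a+4)))*(((y+a)+(b+1))+1))) -> ((36+(((6*x)+(x*z))*y))*((2+(0+(a+4)))*(((y+a)+(b+1))+1)))
Step 4: at RLR: (0+(a+4)) -> (a+4); overall: ((36+(((6*x)+(x*z))*y))*((2+(0+(a+4)))*(((y+a)+(b+1))+1))) -> ((36+(((6*x)+(x*z))*y))*((2+(a+4))*(((y+a)+(b+1))+1)))
Fixed point: ((36+(((6*x)+(x*z))*y))*((2+(a+4))*(((y+a)+(b+1))+1)))

Answer: ((36+(((6*x)+(x*z))*y))*((2+(a+4))*(((y+a)+(b+1))+1)))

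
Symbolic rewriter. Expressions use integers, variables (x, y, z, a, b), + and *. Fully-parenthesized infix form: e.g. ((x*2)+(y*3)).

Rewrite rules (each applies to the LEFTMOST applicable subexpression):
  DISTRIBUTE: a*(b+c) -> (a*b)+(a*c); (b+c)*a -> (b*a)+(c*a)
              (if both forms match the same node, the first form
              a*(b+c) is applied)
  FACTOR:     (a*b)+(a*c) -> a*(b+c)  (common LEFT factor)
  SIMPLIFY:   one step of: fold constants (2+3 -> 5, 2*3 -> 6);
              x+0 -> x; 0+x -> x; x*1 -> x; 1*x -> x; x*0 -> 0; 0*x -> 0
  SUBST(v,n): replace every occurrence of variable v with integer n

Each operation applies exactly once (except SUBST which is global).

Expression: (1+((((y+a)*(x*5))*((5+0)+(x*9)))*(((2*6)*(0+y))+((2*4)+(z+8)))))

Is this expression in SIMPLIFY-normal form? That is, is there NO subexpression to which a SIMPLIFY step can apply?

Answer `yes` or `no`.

Answer: no

Derivation:
Expression: (1+((((y+a)*(x*5))*((5+0)+(x*9)))*(((2*6)*(0+y))+((2*4)+(z+8)))))
Scanning for simplifiable subexpressions (pre-order)...
  at root: (1+((((y+a)*(x*5))*((5+0)+(x*9)))*(((2*6)*(0+y))+((2*4)+(z+8))))) (not simplifiable)
  at R: ((((y+a)*(x*5))*((5+0)+(x*9)))*(((2*6)*(0+y))+((2*4)+(z+8)))) (not simplifiable)
  at RL: (((y+a)*(x*5))*((5+0)+(x*9))) (not simplifiable)
  at RLL: ((y+a)*(x*5)) (not simplifiable)
  at RLLL: (y+a) (not simplifiable)
  at RLLR: (x*5) (not simplifiable)
  at RLR: ((5+0)+(x*9)) (not simplifiable)
  at RLRL: (5+0) (SIMPLIFIABLE)
  at RLRR: (x*9) (not simplifiable)
  at RR: (((2*6)*(0+y))+((2*4)+(z+8))) (not simplifiable)
  at RRL: ((2*6)*(0+y)) (not simplifiable)
  at RRLL: (2*6) (SIMPLIFIABLE)
  at RRLR: (0+y) (SIMPLIFIABLE)
  at RRR: ((2*4)+(z+8)) (not simplifiable)
  at RRRL: (2*4) (SIMPLIFIABLE)
  at RRRR: (z+8) (not simplifiable)
Found simplifiable subexpr at path RLRL: (5+0)
One SIMPLIFY step would give: (1+((((y+a)*(x*5))*(5+(x*9)))*(((2*6)*(0+y))+((2*4)+(z+8)))))
-> NOT in normal form.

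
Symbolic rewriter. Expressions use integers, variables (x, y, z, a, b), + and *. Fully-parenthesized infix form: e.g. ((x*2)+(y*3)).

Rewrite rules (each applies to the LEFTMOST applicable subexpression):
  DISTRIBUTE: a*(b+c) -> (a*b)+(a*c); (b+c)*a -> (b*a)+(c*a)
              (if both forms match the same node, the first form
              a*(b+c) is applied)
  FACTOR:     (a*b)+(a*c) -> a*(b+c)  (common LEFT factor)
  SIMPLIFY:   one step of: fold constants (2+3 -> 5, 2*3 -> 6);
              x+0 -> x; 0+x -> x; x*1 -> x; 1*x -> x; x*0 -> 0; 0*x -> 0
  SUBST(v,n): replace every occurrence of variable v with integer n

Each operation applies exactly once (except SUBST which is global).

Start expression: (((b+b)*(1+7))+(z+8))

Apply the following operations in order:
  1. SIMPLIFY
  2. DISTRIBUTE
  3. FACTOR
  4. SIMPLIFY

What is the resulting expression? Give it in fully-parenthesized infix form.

Answer: ((b*16)+(z+8))

Derivation:
Start: (((b+b)*(1+7))+(z+8))
Apply SIMPLIFY at LR (target: (1+7)): (((b+b)*(1+7))+(z+8)) -> (((b+b)*8)+(z+8))
Apply DISTRIBUTE at L (target: ((b+b)*8)): (((b+b)*8)+(z+8)) -> (((b*8)+(b*8))+(z+8))
Apply FACTOR at L (target: ((b*8)+(b*8))): (((b*8)+(b*8))+(z+8)) -> ((b*(8+8))+(z+8))
Apply SIMPLIFY at LR (target: (8+8)): ((b*(8+8))+(z+8)) -> ((b*16)+(z+8))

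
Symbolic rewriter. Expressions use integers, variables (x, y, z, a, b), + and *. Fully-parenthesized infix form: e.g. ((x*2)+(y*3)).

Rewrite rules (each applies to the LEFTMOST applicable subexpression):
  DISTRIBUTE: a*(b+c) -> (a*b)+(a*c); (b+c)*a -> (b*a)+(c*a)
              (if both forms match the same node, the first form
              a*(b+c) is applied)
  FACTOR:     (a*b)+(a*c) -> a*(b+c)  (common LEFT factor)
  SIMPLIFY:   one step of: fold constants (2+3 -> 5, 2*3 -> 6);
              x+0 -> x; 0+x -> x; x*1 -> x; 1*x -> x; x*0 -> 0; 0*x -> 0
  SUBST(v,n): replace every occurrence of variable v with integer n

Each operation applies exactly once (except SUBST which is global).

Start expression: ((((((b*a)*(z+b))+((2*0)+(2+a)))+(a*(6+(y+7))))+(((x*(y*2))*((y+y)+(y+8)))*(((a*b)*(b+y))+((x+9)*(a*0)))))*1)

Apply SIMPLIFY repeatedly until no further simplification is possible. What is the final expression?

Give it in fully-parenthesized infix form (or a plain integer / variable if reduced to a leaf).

Answer: (((((b*a)*(z+b))+(2+a))+(a*(6+(y+7))))+(((x*(y*2))*((y+y)+(y+8)))*((a*b)*(b+y))))

Derivation:
Start: ((((((b*a)*(z+b))+((2*0)+(2+a)))+(a*(6+(y+7))))+(((x*(y*2))*((y+y)+(y+8)))*(((a*b)*(b+y))+((x+9)*(a*0)))))*1)
Step 1: at root: ((((((b*a)*(z+b))+((2*0)+(2+a)))+(a*(6+(y+7))))+(((x*(y*2))*((y+y)+(y+8)))*(((a*b)*(b+y))+((x+9)*(a*0)))))*1) -> (((((b*a)*(z+b))+((2*0)+(2+a)))+(a*(6+(y+7))))+(((x*(y*2))*((y+y)+(y+8)))*(((a*b)*(b+y))+((x+9)*(a*0))))); overall: ((((((b*a)*(z+b))+((2*0)+(2+a)))+(a*(6+(y+7))))+(((x*(y*2))*((y+y)+(y+8)))*(((a*b)*(b+y))+((x+9)*(a*0)))))*1) -> (((((b*a)*(z+b))+((2*0)+(2+a)))+(a*(6+(y+7))))+(((x*(y*2))*((y+y)+(y+8)))*(((a*b)*(b+y))+((x+9)*(a*0)))))
Step 2: at LLRL: (2*0) -> 0; overall: (((((b*a)*(z+b))+((2*0)+(2+a)))+(a*(6+(y+7))))+(((x*(y*2))*((y+y)+(y+8)))*(((a*b)*(b+y))+((x+9)*(a*0))))) -> (((((b*a)*(z+b))+(0+(2+a)))+(a*(6+(y+7))))+(((x*(y*2))*((y+y)+(y+8)))*(((a*b)*(b+y))+((x+9)*(a*0)))))
Step 3: at LLR: (0+(2+a)) -> (2+a); overall: (((((b*a)*(z+b))+(0+(2+a)))+(a*(6+(y+7))))+(((x*(y*2))*((y+y)+(y+8)))*(((a*b)*(b+y))+((x+9)*(a*0))))) -> (((((b*a)*(z+b))+(2+a))+(a*(6+(y+7))))+(((x*(y*2))*((y+y)+(y+8)))*(((a*b)*(b+y))+((x+9)*(a*0)))))
Step 4: at RRRR: (a*0) -> 0; overall: (((((b*a)*(z+b))+(2+a))+(a*(6+(y+7))))+(((x*(y*2))*((y+y)+(y+8)))*(((a*b)*(b+y))+((x+9)*(a*0))))) -> (((((b*a)*(z+b))+(2+a))+(a*(6+(y+7))))+(((x*(y*2))*((y+y)+(y+8)))*(((a*b)*(b+y))+((x+9)*0))))
Step 5: at RRR: ((x+9)*0) -> 0; overall: (((((b*a)*(z+b))+(2+a))+(a*(6+(y+7))))+(((x*(y*2))*((y+y)+(y+8)))*(((a*b)*(b+y))+((x+9)*0)))) -> (((((b*a)*(z+b))+(2+a))+(a*(6+(y+7))))+(((x*(y*2))*((y+y)+(y+8)))*(((a*b)*(b+y))+0)))
Step 6: at RR: (((a*b)*(b+y))+0) -> ((a*b)*(b+y)); overall: (((((b*a)*(z+b))+(2+a))+(a*(6+(y+7))))+(((x*(y*2))*((y+y)+(y+8)))*(((a*b)*(b+y))+0))) -> (((((b*a)*(z+b))+(2+a))+(a*(6+(y+7))))+(((x*(y*2))*((y+y)+(y+8)))*((a*b)*(b+y))))
Fixed point: (((((b*a)*(z+b))+(2+a))+(a*(6+(y+7))))+(((x*(y*2))*((y+y)+(y+8)))*((a*b)*(b+y))))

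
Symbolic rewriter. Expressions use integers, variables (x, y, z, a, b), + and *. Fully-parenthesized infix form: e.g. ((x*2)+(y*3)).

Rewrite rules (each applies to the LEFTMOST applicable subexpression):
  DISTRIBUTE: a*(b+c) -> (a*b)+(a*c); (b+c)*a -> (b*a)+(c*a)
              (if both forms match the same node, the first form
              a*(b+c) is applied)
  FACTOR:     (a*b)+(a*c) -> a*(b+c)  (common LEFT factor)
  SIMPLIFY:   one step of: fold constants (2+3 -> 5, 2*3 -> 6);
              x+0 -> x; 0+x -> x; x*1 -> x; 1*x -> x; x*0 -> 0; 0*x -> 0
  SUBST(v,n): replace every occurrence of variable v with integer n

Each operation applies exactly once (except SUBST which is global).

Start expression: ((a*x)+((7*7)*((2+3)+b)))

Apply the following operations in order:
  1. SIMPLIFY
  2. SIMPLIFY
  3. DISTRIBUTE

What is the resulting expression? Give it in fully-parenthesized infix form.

Answer: ((a*x)+((49*5)+(49*b)))

Derivation:
Start: ((a*x)+((7*7)*((2+3)+b)))
Apply SIMPLIFY at RL (target: (7*7)): ((a*x)+((7*7)*((2+3)+b))) -> ((a*x)+(49*((2+3)+b)))
Apply SIMPLIFY at RRL (target: (2+3)): ((a*x)+(49*((2+3)+b))) -> ((a*x)+(49*(5+b)))
Apply DISTRIBUTE at R (target: (49*(5+b))): ((a*x)+(49*(5+b))) -> ((a*x)+((49*5)+(49*b)))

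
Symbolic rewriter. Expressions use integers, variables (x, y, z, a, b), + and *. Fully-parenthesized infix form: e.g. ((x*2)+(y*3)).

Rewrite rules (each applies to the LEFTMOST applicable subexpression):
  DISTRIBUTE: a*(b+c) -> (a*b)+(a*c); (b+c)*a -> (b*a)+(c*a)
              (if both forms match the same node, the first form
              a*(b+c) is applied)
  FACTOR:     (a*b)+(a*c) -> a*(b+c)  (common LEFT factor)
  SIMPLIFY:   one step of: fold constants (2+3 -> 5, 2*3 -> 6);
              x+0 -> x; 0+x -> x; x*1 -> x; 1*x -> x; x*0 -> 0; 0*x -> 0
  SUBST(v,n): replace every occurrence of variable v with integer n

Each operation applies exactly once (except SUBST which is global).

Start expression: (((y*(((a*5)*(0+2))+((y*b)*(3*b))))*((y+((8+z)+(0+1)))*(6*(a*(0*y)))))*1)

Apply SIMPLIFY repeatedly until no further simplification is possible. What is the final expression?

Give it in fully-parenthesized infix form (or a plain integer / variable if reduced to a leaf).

Start: (((y*(((a*5)*(0+2))+((y*b)*(3*b))))*((y+((8+z)+(0+1)))*(6*(a*(0*y)))))*1)
Step 1: at root: (((y*(((a*5)*(0+2))+((y*b)*(3*b))))*((y+((8+z)+(0+1)))*(6*(a*(0*y)))))*1) -> ((y*(((a*5)*(0+2))+((y*b)*(3*b))))*((y+((8+z)+(0+1)))*(6*(a*(0*y))))); overall: (((y*(((a*5)*(0+2))+((y*b)*(3*b))))*((y+((8+z)+(0+1)))*(6*(a*(0*y)))))*1) -> ((y*(((a*5)*(0+2))+((y*b)*(3*b))))*((y+((8+z)+(0+1)))*(6*(a*(0*y)))))
Step 2: at LRLR: (0+2) -> 2; overall: ((y*(((a*5)*(0+2))+((y*b)*(3*b))))*((y+((8+z)+(0+1)))*(6*(a*(0*y))))) -> ((y*(((a*5)*2)+((y*b)*(3*b))))*((y+((8+z)+(0+1)))*(6*(a*(0*y)))))
Step 3: at RLRR: (0+1) -> 1; overall: ((y*(((a*5)*2)+((y*b)*(3*b))))*((y+((8+z)+(0+1)))*(6*(a*(0*y))))) -> ((y*(((a*5)*2)+((y*b)*(3*b))))*((y+((8+z)+1))*(6*(a*(0*y)))))
Step 4: at RRRR: (0*y) -> 0; overall: ((y*(((a*5)*2)+((y*b)*(3*b))))*((y+((8+z)+1))*(6*(a*(0*y))))) -> ((y*(((a*5)*2)+((y*b)*(3*b))))*((y+((8+z)+1))*(6*(a*0))))
Step 5: at RRR: (a*0) -> 0; overall: ((y*(((a*5)*2)+((y*b)*(3*b))))*((y+((8+z)+1))*(6*(a*0)))) -> ((y*(((a*5)*2)+((y*b)*(3*b))))*((y+((8+z)+1))*(6*0)))
Step 6: at RR: (6*0) -> 0; overall: ((y*(((a*5)*2)+((y*b)*(3*b))))*((y+((8+z)+1))*(6*0))) -> ((y*(((a*5)*2)+((y*b)*(3*b))))*((y+((8+z)+1))*0))
Step 7: at R: ((y+((8+z)+1))*0) -> 0; overall: ((y*(((a*5)*2)+((y*b)*(3*b))))*((y+((8+z)+1))*0)) -> ((y*(((a*5)*2)+((y*b)*(3*b))))*0)
Step 8: at root: ((y*(((a*5)*2)+((y*b)*(3*b))))*0) -> 0; overall: ((y*(((a*5)*2)+((y*b)*(3*b))))*0) -> 0
Fixed point: 0

Answer: 0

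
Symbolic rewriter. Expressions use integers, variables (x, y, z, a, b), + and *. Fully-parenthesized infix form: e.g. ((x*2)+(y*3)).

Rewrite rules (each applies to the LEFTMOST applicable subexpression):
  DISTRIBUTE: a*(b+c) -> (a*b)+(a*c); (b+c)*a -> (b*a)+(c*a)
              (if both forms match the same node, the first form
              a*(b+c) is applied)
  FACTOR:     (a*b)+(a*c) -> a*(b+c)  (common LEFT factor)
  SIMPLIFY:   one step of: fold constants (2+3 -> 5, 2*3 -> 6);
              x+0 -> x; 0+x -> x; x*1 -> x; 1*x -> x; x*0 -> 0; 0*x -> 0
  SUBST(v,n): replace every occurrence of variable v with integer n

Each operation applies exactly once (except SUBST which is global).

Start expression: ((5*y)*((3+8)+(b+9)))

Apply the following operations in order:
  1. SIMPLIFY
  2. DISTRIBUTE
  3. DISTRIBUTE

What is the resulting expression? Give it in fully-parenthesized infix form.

Answer: (((5*y)*11)+(((5*y)*b)+((5*y)*9)))

Derivation:
Start: ((5*y)*((3+8)+(b+9)))
Apply SIMPLIFY at RL (target: (3+8)): ((5*y)*((3+8)+(b+9))) -> ((5*y)*(11+(b+9)))
Apply DISTRIBUTE at root (target: ((5*y)*(11+(b+9)))): ((5*y)*(11+(b+9))) -> (((5*y)*11)+((5*y)*(b+9)))
Apply DISTRIBUTE at R (target: ((5*y)*(b+9))): (((5*y)*11)+((5*y)*(b+9))) -> (((5*y)*11)+(((5*y)*b)+((5*y)*9)))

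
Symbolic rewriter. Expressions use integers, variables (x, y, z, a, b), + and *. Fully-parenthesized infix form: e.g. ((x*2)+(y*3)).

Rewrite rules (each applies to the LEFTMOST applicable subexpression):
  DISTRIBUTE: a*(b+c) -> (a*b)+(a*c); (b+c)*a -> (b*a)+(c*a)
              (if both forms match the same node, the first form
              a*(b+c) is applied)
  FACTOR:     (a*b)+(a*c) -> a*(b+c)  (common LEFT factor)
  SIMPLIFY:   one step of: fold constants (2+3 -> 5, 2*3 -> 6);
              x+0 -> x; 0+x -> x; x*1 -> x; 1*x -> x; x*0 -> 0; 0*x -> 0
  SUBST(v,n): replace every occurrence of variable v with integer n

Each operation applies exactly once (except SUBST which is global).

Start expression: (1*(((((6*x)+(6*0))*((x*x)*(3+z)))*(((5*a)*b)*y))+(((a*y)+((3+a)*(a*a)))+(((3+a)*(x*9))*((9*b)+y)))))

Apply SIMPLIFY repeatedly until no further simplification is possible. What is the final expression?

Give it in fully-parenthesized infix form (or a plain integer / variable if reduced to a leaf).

Answer: ((((6*x)*((x*x)*(3+z)))*(((5*a)*b)*y))+(((a*y)+((3+a)*(a*a)))+(((3+a)*(x*9))*((9*b)+y))))

Derivation:
Start: (1*(((((6*x)+(6*0))*((x*x)*(3+z)))*(((5*a)*b)*y))+(((a*y)+((3+a)*(a*a)))+(((3+a)*(x*9))*((9*b)+y)))))
Step 1: at root: (1*(((((6*x)+(6*0))*((x*x)*(3+z)))*(((5*a)*b)*y))+(((a*y)+((3+a)*(a*a)))+(((3+a)*(x*9))*((9*b)+y))))) -> (((((6*x)+(6*0))*((x*x)*(3+z)))*(((5*a)*b)*y))+(((a*y)+((3+a)*(a*a)))+(((3+a)*(x*9))*((9*b)+y)))); overall: (1*(((((6*x)+(6*0))*((x*x)*(3+z)))*(((5*a)*b)*y))+(((a*y)+((3+a)*(a*a)))+(((3+a)*(x*9))*((9*b)+y))))) -> (((((6*x)+(6*0))*((x*x)*(3+z)))*(((5*a)*b)*y))+(((a*y)+((3+a)*(a*a)))+(((3+a)*(x*9))*((9*b)+y))))
Step 2: at LLLR: (6*0) -> 0; overall: (((((6*x)+(6*0))*((x*x)*(3+z)))*(((5*a)*b)*y))+(((a*y)+((3+a)*(a*a)))+(((3+a)*(x*9))*((9*b)+y)))) -> (((((6*x)+0)*((x*x)*(3+z)))*(((5*a)*b)*y))+(((a*y)+((3+a)*(a*a)))+(((3+a)*(x*9))*((9*b)+y))))
Step 3: at LLL: ((6*x)+0) -> (6*x); overall: (((((6*x)+0)*((x*x)*(3+z)))*(((5*a)*b)*y))+(((a*y)+((3+a)*(a*a)))+(((3+a)*(x*9))*((9*b)+y)))) -> ((((6*x)*((x*x)*(3+z)))*(((5*a)*b)*y))+(((a*y)+((3+a)*(a*a)))+(((3+a)*(x*9))*((9*b)+y))))
Fixed point: ((((6*x)*((x*x)*(3+z)))*(((5*a)*b)*y))+(((a*y)+((3+a)*(a*a)))+(((3+a)*(x*9))*((9*b)+y))))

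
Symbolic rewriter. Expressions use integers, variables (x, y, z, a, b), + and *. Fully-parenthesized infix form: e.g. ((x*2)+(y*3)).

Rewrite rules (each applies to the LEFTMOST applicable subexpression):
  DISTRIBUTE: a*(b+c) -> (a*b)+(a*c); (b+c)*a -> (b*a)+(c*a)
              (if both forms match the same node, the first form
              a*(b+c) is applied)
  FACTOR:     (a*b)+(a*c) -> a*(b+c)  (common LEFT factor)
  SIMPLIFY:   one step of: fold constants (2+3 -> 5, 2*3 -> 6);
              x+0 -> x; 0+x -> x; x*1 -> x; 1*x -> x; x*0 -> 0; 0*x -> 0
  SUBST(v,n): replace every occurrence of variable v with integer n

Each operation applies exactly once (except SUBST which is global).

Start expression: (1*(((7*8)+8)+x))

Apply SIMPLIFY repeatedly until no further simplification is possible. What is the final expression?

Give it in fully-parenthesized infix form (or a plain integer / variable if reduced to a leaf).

Answer: (64+x)

Derivation:
Start: (1*(((7*8)+8)+x))
Step 1: at root: (1*(((7*8)+8)+x)) -> (((7*8)+8)+x); overall: (1*(((7*8)+8)+x)) -> (((7*8)+8)+x)
Step 2: at LL: (7*8) -> 56; overall: (((7*8)+8)+x) -> ((56+8)+x)
Step 3: at L: (56+8) -> 64; overall: ((56+8)+x) -> (64+x)
Fixed point: (64+x)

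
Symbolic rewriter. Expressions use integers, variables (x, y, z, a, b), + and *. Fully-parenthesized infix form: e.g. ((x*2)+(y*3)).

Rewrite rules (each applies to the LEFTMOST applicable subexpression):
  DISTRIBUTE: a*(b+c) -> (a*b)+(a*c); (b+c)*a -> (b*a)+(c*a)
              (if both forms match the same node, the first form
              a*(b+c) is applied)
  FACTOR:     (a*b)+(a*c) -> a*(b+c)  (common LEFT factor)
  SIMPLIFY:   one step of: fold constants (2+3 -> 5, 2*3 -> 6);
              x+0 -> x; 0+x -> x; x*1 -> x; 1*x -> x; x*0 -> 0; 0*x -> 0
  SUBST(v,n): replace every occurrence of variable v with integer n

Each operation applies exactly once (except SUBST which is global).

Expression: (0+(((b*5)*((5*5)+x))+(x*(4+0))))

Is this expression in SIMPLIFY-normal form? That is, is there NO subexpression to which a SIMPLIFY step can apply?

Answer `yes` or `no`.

Answer: no

Derivation:
Expression: (0+(((b*5)*((5*5)+x))+(x*(4+0))))
Scanning for simplifiable subexpressions (pre-order)...
  at root: (0+(((b*5)*((5*5)+x))+(x*(4+0)))) (SIMPLIFIABLE)
  at R: (((b*5)*((5*5)+x))+(x*(4+0))) (not simplifiable)
  at RL: ((b*5)*((5*5)+x)) (not simplifiable)
  at RLL: (b*5) (not simplifiable)
  at RLR: ((5*5)+x) (not simplifiable)
  at RLRL: (5*5) (SIMPLIFIABLE)
  at RR: (x*(4+0)) (not simplifiable)
  at RRR: (4+0) (SIMPLIFIABLE)
Found simplifiable subexpr at path root: (0+(((b*5)*((5*5)+x))+(x*(4+0))))
One SIMPLIFY step would give: (((b*5)*((5*5)+x))+(x*(4+0)))
-> NOT in normal form.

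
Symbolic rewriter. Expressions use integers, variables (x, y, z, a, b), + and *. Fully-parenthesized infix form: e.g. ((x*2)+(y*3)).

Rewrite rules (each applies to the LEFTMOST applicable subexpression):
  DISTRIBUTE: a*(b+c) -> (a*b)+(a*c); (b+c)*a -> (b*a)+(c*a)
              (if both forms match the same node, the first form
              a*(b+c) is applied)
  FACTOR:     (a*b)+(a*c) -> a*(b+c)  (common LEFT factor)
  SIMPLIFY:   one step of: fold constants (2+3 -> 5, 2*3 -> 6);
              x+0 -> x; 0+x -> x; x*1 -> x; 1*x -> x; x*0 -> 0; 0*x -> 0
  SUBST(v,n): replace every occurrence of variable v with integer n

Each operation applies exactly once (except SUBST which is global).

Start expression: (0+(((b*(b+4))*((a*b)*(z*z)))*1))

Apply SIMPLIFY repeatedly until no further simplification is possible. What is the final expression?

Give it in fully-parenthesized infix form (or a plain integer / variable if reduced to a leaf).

Answer: ((b*(b+4))*((a*b)*(z*z)))

Derivation:
Start: (0+(((b*(b+4))*((a*b)*(z*z)))*1))
Step 1: at root: (0+(((b*(b+4))*((a*b)*(z*z)))*1)) -> (((b*(b+4))*((a*b)*(z*z)))*1); overall: (0+(((b*(b+4))*((a*b)*(z*z)))*1)) -> (((b*(b+4))*((a*b)*(z*z)))*1)
Step 2: at root: (((b*(b+4))*((a*b)*(z*z)))*1) -> ((b*(b+4))*((a*b)*(z*z))); overall: (((b*(b+4))*((a*b)*(z*z)))*1) -> ((b*(b+4))*((a*b)*(z*z)))
Fixed point: ((b*(b+4))*((a*b)*(z*z)))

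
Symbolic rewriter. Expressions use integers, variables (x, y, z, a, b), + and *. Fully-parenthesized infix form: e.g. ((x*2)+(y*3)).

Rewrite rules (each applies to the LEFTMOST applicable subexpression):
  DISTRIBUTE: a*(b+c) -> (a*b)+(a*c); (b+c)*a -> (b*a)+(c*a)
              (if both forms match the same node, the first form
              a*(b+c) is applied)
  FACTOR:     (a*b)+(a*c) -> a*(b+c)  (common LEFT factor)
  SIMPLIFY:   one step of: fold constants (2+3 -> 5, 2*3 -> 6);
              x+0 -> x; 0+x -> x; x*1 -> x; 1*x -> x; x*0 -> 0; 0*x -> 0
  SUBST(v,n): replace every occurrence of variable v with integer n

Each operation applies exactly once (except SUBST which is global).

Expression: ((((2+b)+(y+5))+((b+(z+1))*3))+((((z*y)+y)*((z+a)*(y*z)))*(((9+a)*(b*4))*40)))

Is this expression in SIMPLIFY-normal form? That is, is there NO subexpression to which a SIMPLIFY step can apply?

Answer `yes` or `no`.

Expression: ((((2+b)+(y+5))+((b+(z+1))*3))+((((z*y)+y)*((z+a)*(y*z)))*(((9+a)*(b*4))*40)))
Scanning for simplifiable subexpressions (pre-order)...
  at root: ((((2+b)+(y+5))+((b+(z+1))*3))+((((z*y)+y)*((z+a)*(y*z)))*(((9+a)*(b*4))*40))) (not simplifiable)
  at L: (((2+b)+(y+5))+((b+(z+1))*3)) (not simplifiable)
  at LL: ((2+b)+(y+5)) (not simplifiable)
  at LLL: (2+b) (not simplifiable)
  at LLR: (y+5) (not simplifiable)
  at LR: ((b+(z+1))*3) (not simplifiable)
  at LRL: (b+(z+1)) (not simplifiable)
  at LRLR: (z+1) (not simplifiable)
  at R: ((((z*y)+y)*((z+a)*(y*z)))*(((9+a)*(b*4))*40)) (not simplifiable)
  at RL: (((z*y)+y)*((z+a)*(y*z))) (not simplifiable)
  at RLL: ((z*y)+y) (not simplifiable)
  at RLLL: (z*y) (not simplifiable)
  at RLR: ((z+a)*(y*z)) (not simplifiable)
  at RLRL: (z+a) (not simplifiable)
  at RLRR: (y*z) (not simplifiable)
  at RR: (((9+a)*(b*4))*40) (not simplifiable)
  at RRL: ((9+a)*(b*4)) (not simplifiable)
  at RRLL: (9+a) (not simplifiable)
  at RRLR: (b*4) (not simplifiable)
Result: no simplifiable subexpression found -> normal form.

Answer: yes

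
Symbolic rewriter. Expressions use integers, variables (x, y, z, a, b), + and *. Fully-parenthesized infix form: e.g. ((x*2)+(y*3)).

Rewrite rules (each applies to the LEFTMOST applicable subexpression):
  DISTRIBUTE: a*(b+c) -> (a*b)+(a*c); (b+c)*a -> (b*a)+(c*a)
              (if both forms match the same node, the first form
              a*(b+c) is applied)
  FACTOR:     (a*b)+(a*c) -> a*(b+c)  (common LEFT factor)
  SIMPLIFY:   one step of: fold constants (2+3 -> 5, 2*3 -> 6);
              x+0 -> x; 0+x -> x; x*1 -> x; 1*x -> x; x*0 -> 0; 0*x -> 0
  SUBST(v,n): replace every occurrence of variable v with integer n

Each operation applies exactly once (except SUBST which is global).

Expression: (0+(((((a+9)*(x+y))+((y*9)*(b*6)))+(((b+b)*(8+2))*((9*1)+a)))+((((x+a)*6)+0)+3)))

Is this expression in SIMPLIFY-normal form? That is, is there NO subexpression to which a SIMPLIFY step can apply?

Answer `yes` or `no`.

Answer: no

Derivation:
Expression: (0+(((((a+9)*(x+y))+((y*9)*(b*6)))+(((b+b)*(8+2))*((9*1)+a)))+((((x+a)*6)+0)+3)))
Scanning for simplifiable subexpressions (pre-order)...
  at root: (0+(((((a+9)*(x+y))+((y*9)*(b*6)))+(((b+b)*(8+2))*((9*1)+a)))+((((x+a)*6)+0)+3))) (SIMPLIFIABLE)
  at R: (((((a+9)*(x+y))+((y*9)*(b*6)))+(((b+b)*(8+2))*((9*1)+a)))+((((x+a)*6)+0)+3)) (not simplifiable)
  at RL: ((((a+9)*(x+y))+((y*9)*(b*6)))+(((b+b)*(8+2))*((9*1)+a))) (not simplifiable)
  at RLL: (((a+9)*(x+y))+((y*9)*(b*6))) (not simplifiable)
  at RLLL: ((a+9)*(x+y)) (not simplifiable)
  at RLLLL: (a+9) (not simplifiable)
  at RLLLR: (x+y) (not simplifiable)
  at RLLR: ((y*9)*(b*6)) (not simplifiable)
  at RLLRL: (y*9) (not simplifiable)
  at RLLRR: (b*6) (not simplifiable)
  at RLR: (((b+b)*(8+2))*((9*1)+a)) (not simplifiable)
  at RLRL: ((b+b)*(8+2)) (not simplifiable)
  at RLRLL: (b+b) (not simplifiable)
  at RLRLR: (8+2) (SIMPLIFIABLE)
  at RLRR: ((9*1)+a) (not simplifiable)
  at RLRRL: (9*1) (SIMPLIFIABLE)
  at RR: ((((x+a)*6)+0)+3) (not simplifiable)
  at RRL: (((x+a)*6)+0) (SIMPLIFIABLE)
  at RRLL: ((x+a)*6) (not simplifiable)
  at RRLLL: (x+a) (not simplifiable)
Found simplifiable subexpr at path root: (0+(((((a+9)*(x+y))+((y*9)*(b*6)))+(((b+b)*(8+2))*((9*1)+a)))+((((x+a)*6)+0)+3)))
One SIMPLIFY step would give: (((((a+9)*(x+y))+((y*9)*(b*6)))+(((b+b)*(8+2))*((9*1)+a)))+((((x+a)*6)+0)+3))
-> NOT in normal form.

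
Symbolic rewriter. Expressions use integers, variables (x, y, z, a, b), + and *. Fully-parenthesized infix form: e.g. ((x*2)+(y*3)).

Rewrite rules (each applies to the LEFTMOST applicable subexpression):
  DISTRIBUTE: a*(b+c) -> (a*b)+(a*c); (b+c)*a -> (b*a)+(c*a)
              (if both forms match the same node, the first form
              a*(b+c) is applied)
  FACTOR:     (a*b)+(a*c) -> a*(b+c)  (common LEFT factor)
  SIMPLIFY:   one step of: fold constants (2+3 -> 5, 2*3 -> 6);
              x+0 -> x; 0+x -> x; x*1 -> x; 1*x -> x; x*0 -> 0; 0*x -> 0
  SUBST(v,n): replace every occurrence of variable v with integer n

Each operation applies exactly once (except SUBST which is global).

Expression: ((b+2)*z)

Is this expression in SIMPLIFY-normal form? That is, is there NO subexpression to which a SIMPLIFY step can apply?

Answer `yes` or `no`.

Expression: ((b+2)*z)
Scanning for simplifiable subexpressions (pre-order)...
  at root: ((b+2)*z) (not simplifiable)
  at L: (b+2) (not simplifiable)
Result: no simplifiable subexpression found -> normal form.

Answer: yes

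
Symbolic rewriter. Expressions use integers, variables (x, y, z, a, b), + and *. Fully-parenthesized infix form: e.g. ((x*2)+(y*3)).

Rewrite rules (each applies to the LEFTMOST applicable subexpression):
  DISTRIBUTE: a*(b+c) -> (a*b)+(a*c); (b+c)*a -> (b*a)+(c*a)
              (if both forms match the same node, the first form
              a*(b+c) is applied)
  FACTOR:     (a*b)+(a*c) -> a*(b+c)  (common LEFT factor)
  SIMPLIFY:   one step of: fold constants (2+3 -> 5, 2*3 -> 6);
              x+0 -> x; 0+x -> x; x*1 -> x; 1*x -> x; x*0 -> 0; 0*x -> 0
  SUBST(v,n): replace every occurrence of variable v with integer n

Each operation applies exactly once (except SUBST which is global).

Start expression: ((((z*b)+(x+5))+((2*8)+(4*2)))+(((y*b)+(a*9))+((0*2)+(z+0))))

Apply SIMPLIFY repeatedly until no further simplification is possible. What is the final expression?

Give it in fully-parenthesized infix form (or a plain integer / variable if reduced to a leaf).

Answer: ((((z*b)+(x+5))+24)+(((y*b)+(a*9))+z))

Derivation:
Start: ((((z*b)+(x+5))+((2*8)+(4*2)))+(((y*b)+(a*9))+((0*2)+(z+0))))
Step 1: at LRL: (2*8) -> 16; overall: ((((z*b)+(x+5))+((2*8)+(4*2)))+(((y*b)+(a*9))+((0*2)+(z+0)))) -> ((((z*b)+(x+5))+(16+(4*2)))+(((y*b)+(a*9))+((0*2)+(z+0))))
Step 2: at LRR: (4*2) -> 8; overall: ((((z*b)+(x+5))+(16+(4*2)))+(((y*b)+(a*9))+((0*2)+(z+0)))) -> ((((z*b)+(x+5))+(16+8))+(((y*b)+(a*9))+((0*2)+(z+0))))
Step 3: at LR: (16+8) -> 24; overall: ((((z*b)+(x+5))+(16+8))+(((y*b)+(a*9))+((0*2)+(z+0)))) -> ((((z*b)+(x+5))+24)+(((y*b)+(a*9))+((0*2)+(z+0))))
Step 4: at RRL: (0*2) -> 0; overall: ((((z*b)+(x+5))+24)+(((y*b)+(a*9))+((0*2)+(z+0)))) -> ((((z*b)+(x+5))+24)+(((y*b)+(a*9))+(0+(z+0))))
Step 5: at RR: (0+(z+0)) -> (z+0); overall: ((((z*b)+(x+5))+24)+(((y*b)+(a*9))+(0+(z+0)))) -> ((((z*b)+(x+5))+24)+(((y*b)+(a*9))+(z+0)))
Step 6: at RR: (z+0) -> z; overall: ((((z*b)+(x+5))+24)+(((y*b)+(a*9))+(z+0))) -> ((((z*b)+(x+5))+24)+(((y*b)+(a*9))+z))
Fixed point: ((((z*b)+(x+5))+24)+(((y*b)+(a*9))+z))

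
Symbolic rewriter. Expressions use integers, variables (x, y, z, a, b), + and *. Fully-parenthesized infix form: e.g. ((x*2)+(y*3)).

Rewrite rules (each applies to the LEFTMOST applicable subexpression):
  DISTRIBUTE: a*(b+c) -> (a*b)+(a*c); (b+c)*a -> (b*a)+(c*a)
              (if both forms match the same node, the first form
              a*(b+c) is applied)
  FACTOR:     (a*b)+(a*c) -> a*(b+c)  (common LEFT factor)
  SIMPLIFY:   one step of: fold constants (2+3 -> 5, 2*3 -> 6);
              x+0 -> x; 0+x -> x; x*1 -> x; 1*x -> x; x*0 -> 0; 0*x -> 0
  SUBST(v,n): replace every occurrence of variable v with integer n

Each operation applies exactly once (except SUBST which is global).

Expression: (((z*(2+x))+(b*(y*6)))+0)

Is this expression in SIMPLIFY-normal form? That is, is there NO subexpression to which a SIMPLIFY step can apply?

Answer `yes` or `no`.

Answer: no

Derivation:
Expression: (((z*(2+x))+(b*(y*6)))+0)
Scanning for simplifiable subexpressions (pre-order)...
  at root: (((z*(2+x))+(b*(y*6)))+0) (SIMPLIFIABLE)
  at L: ((z*(2+x))+(b*(y*6))) (not simplifiable)
  at LL: (z*(2+x)) (not simplifiable)
  at LLR: (2+x) (not simplifiable)
  at LR: (b*(y*6)) (not simplifiable)
  at LRR: (y*6) (not simplifiable)
Found simplifiable subexpr at path root: (((z*(2+x))+(b*(y*6)))+0)
One SIMPLIFY step would give: ((z*(2+x))+(b*(y*6)))
-> NOT in normal form.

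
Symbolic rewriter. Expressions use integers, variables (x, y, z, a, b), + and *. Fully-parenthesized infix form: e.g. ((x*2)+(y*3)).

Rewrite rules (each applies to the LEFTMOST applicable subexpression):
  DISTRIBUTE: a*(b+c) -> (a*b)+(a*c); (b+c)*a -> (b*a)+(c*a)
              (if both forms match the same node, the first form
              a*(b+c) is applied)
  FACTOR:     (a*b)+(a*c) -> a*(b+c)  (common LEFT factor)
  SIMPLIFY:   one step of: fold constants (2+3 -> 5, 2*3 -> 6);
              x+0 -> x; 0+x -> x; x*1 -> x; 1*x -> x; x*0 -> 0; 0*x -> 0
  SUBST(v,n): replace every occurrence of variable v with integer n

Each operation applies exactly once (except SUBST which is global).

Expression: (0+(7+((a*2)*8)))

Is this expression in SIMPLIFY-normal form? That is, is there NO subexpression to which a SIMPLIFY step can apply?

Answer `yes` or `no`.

Answer: no

Derivation:
Expression: (0+(7+((a*2)*8)))
Scanning for simplifiable subexpressions (pre-order)...
  at root: (0+(7+((a*2)*8))) (SIMPLIFIABLE)
  at R: (7+((a*2)*8)) (not simplifiable)
  at RR: ((a*2)*8) (not simplifiable)
  at RRL: (a*2) (not simplifiable)
Found simplifiable subexpr at path root: (0+(7+((a*2)*8)))
One SIMPLIFY step would give: (7+((a*2)*8))
-> NOT in normal form.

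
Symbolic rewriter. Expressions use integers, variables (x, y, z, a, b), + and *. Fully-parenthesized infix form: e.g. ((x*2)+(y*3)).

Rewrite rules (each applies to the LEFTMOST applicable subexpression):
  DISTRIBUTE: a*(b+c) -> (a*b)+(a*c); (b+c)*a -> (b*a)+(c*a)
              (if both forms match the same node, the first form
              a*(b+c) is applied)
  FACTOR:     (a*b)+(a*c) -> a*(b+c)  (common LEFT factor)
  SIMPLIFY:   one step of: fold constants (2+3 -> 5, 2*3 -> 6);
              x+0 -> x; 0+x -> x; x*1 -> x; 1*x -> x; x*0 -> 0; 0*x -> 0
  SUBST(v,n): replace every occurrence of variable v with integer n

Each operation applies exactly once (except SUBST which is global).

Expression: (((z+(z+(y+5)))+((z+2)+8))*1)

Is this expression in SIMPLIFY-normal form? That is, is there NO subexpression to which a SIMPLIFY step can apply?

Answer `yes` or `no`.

Expression: (((z+(z+(y+5)))+((z+2)+8))*1)
Scanning for simplifiable subexpressions (pre-order)...
  at root: (((z+(z+(y+5)))+((z+2)+8))*1) (SIMPLIFIABLE)
  at L: ((z+(z+(y+5)))+((z+2)+8)) (not simplifiable)
  at LL: (z+(z+(y+5))) (not simplifiable)
  at LLR: (z+(y+5)) (not simplifiable)
  at LLRR: (y+5) (not simplifiable)
  at LR: ((z+2)+8) (not simplifiable)
  at LRL: (z+2) (not simplifiable)
Found simplifiable subexpr at path root: (((z+(z+(y+5)))+((z+2)+8))*1)
One SIMPLIFY step would give: ((z+(z+(y+5)))+((z+2)+8))
-> NOT in normal form.

Answer: no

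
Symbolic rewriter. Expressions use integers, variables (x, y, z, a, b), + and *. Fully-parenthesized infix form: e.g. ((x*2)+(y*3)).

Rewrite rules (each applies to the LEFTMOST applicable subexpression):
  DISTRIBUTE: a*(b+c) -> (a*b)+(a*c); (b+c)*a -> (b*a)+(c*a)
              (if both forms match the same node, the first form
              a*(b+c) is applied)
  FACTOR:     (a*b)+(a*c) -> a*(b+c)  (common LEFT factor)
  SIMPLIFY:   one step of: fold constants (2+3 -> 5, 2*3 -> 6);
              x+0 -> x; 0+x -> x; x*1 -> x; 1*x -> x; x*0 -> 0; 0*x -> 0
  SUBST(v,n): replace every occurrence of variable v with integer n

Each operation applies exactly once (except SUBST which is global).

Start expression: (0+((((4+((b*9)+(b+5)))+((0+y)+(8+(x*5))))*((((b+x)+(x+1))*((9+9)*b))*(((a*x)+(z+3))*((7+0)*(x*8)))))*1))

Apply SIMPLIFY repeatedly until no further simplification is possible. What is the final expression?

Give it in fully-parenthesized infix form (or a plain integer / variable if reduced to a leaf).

Start: (0+((((4+((b*9)+(b+5)))+((0+y)+(8+(x*5))))*((((b+x)+(x+1))*((9+9)*b))*(((a*x)+(z+3))*((7+0)*(x*8)))))*1))
Step 1: at root: (0+((((4+((b*9)+(b+5)))+((0+y)+(8+(x*5))))*((((b+x)+(x+1))*((9+9)*b))*(((a*x)+(z+3))*((7+0)*(x*8)))))*1)) -> ((((4+((b*9)+(b+5)))+((0+y)+(8+(x*5))))*((((b+x)+(x+1))*((9+9)*b))*(((a*x)+(z+3))*((7+0)*(x*8)))))*1); overall: (0+((((4+((b*9)+(b+5)))+((0+y)+(8+(x*5))))*((((b+x)+(x+1))*((9+9)*b))*(((a*x)+(z+3))*((7+0)*(x*8)))))*1)) -> ((((4+((b*9)+(b+5)))+((0+y)+(8+(x*5))))*((((b+x)+(x+1))*((9+9)*b))*(((a*x)+(z+3))*((7+0)*(x*8)))))*1)
Step 2: at root: ((((4+((b*9)+(b+5)))+((0+y)+(8+(x*5))))*((((b+x)+(x+1))*((9+9)*b))*(((a*x)+(z+3))*((7+0)*(x*8)))))*1) -> (((4+((b*9)+(b+5)))+((0+y)+(8+(x*5))))*((((b+x)+(x+1))*((9+9)*b))*(((a*x)+(z+3))*((7+0)*(x*8))))); overall: ((((4+((b*9)+(b+5)))+((0+y)+(8+(x*5))))*((((b+x)+(x+1))*((9+9)*b))*(((a*x)+(z+3))*((7+0)*(x*8)))))*1) -> (((4+((b*9)+(b+5)))+((0+y)+(8+(x*5))))*((((b+x)+(x+1))*((9+9)*b))*(((a*x)+(z+3))*((7+0)*(x*8)))))
Step 3: at LRL: (0+y) -> y; overall: (((4+((b*9)+(b+5)))+((0+y)+(8+(x*5))))*((((b+x)+(x+1))*((9+9)*b))*(((a*x)+(z+3))*((7+0)*(x*8))))) -> (((4+((b*9)+(b+5)))+(y+(8+(x*5))))*((((b+x)+(x+1))*((9+9)*b))*(((a*x)+(z+3))*((7+0)*(x*8)))))
Step 4: at RLRL: (9+9) -> 18; overall: (((4+((b*9)+(b+5)))+(y+(8+(x*5))))*((((b+x)+(x+1))*((9+9)*b))*(((a*x)+(z+3))*((7+0)*(x*8))))) -> (((4+((b*9)+(b+5)))+(y+(8+(x*5))))*((((b+x)+(x+1))*(18*b))*(((a*x)+(z+3))*((7+0)*(x*8)))))
Step 5: at RRRL: (7+0) -> 7; overall: (((4+((b*9)+(b+5)))+(y+(8+(x*5))))*((((b+x)+(x+1))*(18*b))*(((a*x)+(z+3))*((7+0)*(x*8))))) -> (((4+((b*9)+(b+5)))+(y+(8+(x*5))))*((((b+x)+(x+1))*(18*b))*(((a*x)+(z+3))*(7*(x*8)))))
Fixed point: (((4+((b*9)+(b+5)))+(y+(8+(x*5))))*((((b+x)+(x+1))*(18*b))*(((a*x)+(z+3))*(7*(x*8)))))

Answer: (((4+((b*9)+(b+5)))+(y+(8+(x*5))))*((((b+x)+(x+1))*(18*b))*(((a*x)+(z+3))*(7*(x*8)))))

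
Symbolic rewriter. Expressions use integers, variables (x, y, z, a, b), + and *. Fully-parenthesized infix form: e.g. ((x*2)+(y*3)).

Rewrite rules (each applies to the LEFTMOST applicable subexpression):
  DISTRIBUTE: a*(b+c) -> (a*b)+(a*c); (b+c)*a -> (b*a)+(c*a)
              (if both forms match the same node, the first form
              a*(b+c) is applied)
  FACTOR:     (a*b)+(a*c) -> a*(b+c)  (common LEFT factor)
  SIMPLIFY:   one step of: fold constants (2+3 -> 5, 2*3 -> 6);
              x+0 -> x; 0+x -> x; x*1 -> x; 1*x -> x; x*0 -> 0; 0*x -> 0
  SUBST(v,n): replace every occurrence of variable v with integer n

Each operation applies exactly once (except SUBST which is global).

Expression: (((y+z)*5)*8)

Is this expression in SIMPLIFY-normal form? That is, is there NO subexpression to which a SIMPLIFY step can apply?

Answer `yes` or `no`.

Answer: yes

Derivation:
Expression: (((y+z)*5)*8)
Scanning for simplifiable subexpressions (pre-order)...
  at root: (((y+z)*5)*8) (not simplifiable)
  at L: ((y+z)*5) (not simplifiable)
  at LL: (y+z) (not simplifiable)
Result: no simplifiable subexpression found -> normal form.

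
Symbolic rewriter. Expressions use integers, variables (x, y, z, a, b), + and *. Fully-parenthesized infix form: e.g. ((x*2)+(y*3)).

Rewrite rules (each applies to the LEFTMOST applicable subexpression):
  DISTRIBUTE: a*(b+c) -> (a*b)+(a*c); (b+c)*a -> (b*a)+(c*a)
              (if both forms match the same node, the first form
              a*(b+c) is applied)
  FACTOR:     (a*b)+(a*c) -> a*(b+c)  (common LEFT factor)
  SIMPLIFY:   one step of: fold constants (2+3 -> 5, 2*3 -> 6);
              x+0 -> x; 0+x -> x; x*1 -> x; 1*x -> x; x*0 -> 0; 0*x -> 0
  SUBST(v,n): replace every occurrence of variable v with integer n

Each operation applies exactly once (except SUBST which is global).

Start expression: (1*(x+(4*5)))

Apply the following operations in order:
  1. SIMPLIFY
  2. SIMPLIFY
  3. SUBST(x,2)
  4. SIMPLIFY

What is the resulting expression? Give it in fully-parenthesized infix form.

Answer: 22

Derivation:
Start: (1*(x+(4*5)))
Apply SIMPLIFY at root (target: (1*(x+(4*5)))): (1*(x+(4*5))) -> (x+(4*5))
Apply SIMPLIFY at R (target: (4*5)): (x+(4*5)) -> (x+20)
Apply SUBST(x,2): (x+20) -> (2+20)
Apply SIMPLIFY at root (target: (2+20)): (2+20) -> 22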